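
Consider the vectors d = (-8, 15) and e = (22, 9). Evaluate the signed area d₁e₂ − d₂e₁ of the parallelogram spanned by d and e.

-402

(-8)·9 - 15·22 = -72 - 330 = -402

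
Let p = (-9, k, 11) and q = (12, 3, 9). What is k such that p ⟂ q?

p · q = (-9)·12 + k·3 + 11·9 = -9 + 3k
Set equal to 0: 3k = 9, so k = 3.

3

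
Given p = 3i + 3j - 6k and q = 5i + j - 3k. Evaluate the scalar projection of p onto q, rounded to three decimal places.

6.085

p · q = 3·5 + 3·1 + (-6)·(-3) = 15 + 3 + 18 = 36
|q| = √(25 + 1 + 9) = √35 ≈ 5.9161
comp_q p = 36 / √35 ≈ 6.085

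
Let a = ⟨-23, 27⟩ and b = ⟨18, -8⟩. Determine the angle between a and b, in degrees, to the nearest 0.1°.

154.4

a · b = (-23)·18 + 27·(-8) = -414 - 216 = -630
|a|² = 529 + 729 = 1258,  |a| = √1258 ≈ 35.468296
|b|² = 324 + 64 = 388,  |b| = √388 ≈ 19.697716
cos θ = -630 / (35.468296 · 19.697716) ≈ -0.90175
θ = arccos(-0.90175) ≈ 154.4°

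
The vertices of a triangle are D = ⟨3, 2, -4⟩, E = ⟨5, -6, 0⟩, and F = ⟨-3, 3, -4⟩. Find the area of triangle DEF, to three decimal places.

26.019

DE = (2, -8, 4),  DF = (-6, 1, 0)
i: (-8)·0 - 4·1 = 0 - 4 = -4
j: 4·(-6) - 2·0 = -24 - 0 = -24
k: 2·1 - (-8)·(-6) = 2 - 48 = -46
DE × DF = (-4, -24, -46)
|DE × DF| = √2708 ≈ 52.0384
area = ½ · 52.0384 ≈ 26.019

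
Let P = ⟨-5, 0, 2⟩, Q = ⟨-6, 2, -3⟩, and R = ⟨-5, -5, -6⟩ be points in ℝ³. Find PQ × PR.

(-41, -8, 5)

PQ = (-1, 2, -5)
PR = (0, -5, -8)
i: 2·(-8) - (-5)·(-5) = -16 - 25 = -41
j: (-5)·0 - (-1)·(-8) = 0 - 8 = -8
k: (-1)·(-5) - 2·0 = 5 - 0 = 5
PQ × PR = (-41, -8, 5)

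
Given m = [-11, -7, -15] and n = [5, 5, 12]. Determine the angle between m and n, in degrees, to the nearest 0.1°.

167.3

m · n = (-11)·5 + (-7)·5 + (-15)·12 = -55 - 35 - 180 = -270
|m|² = 121 + 49 + 225 = 395,  |m| = √395 ≈ 19.874607
|n|² = 25 + 25 + 144 = 194,  |n| = √194 ≈ 13.928388
cos θ = -270 / (19.874607 · 13.928388) ≈ -0.97536
θ = arccos(-0.97536) ≈ 167.3°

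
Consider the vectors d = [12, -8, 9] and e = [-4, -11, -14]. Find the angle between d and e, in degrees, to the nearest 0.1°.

106.1

d · e = 12·(-4) + (-8)·(-11) + 9·(-14) = -48 + 88 - 126 = -86
|d|² = 144 + 64 + 81 = 289,  |d| = √289 ≈ 17.000000
|e|² = 16 + 121 + 196 = 333,  |e| = √333 ≈ 18.248288
cos θ = -86 / (17.000000 · 18.248288) ≈ -0.27722
θ = arccos(-0.27722) ≈ 106.1°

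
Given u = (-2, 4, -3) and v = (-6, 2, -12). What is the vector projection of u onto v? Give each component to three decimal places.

(-1.826, 0.609, -3.652)

u · v = (-2)·(-6) + 4·2 + (-3)·(-12) = 12 + 8 + 36 = 56
|v|² = 36 + 4 + 144 = 184
proj_v u = (56/184) · (-6, 2, -12) ≈ (-1.826, 0.609, -3.652)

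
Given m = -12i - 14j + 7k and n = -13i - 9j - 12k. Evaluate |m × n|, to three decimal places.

i: (-14)·(-12) - 7·(-9) = 168 - (-63) = 231
j: 7·(-13) - (-12)·(-12) = -91 - 144 = -235
k: (-12)·(-9) - (-14)·(-13) = 108 - 182 = -74
m × n = (231, -235, -74)
|m × n| = √(231² + (-235)² + (-74)²) = √114062 ≈ 337.7307

337.731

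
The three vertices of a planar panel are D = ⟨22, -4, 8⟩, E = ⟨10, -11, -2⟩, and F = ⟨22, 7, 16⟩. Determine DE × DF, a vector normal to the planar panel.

(54, 96, -132)

DE = (-12, -7, -10)
DF = (0, 11, 8)
i: (-7)·8 - (-10)·11 = -56 - (-110) = 54
j: (-10)·0 - (-12)·8 = 0 - (-96) = 96
k: (-12)·11 - (-7)·0 = -132 - 0 = -132
DE × DF = (54, 96, -132)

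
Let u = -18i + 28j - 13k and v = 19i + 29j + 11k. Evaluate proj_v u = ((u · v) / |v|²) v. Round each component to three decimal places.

u · v = (-18)·19 + 28·29 + (-13)·11 = -342 + 812 - 143 = 327
|v|² = 361 + 841 + 121 = 1323
proj_v u = (327/1323) · (19, 29, 11) ≈ (4.696, 7.168, 2.719)

(4.696, 7.168, 2.719)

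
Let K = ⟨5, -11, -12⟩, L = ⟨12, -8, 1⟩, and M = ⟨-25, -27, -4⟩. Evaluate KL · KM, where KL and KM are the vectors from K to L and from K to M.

KL = L − K = (7, 3, 13)
KM = M − K = (-30, -16, 8)
KL · KM = 7·(-30) + 3·(-16) + 13·8 = -210 - 48 + 104 = -154

-154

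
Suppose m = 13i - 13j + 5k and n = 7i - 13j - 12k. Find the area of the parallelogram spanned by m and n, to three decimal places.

i: (-13)·(-12) - 5·(-13) = 156 - (-65) = 221
j: 5·7 - 13·(-12) = 35 - (-156) = 191
k: 13·(-13) - (-13)·7 = -169 - (-91) = -78
m × n = (221, 191, -78)
|m × n| = √(221² + 191² + (-78)²) = √91406 ≈ 302.3343

302.334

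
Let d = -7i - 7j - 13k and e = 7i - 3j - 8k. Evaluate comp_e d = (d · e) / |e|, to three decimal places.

d · e = (-7)·7 + (-7)·(-3) + (-13)·(-8) = -49 + 21 + 104 = 76
|e| = √(49 + 9 + 64) = √122 ≈ 11.0454
comp_e d = 76 / √122 ≈ 6.881

6.881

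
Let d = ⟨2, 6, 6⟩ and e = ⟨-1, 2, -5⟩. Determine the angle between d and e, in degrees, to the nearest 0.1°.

d · e = 2·(-1) + 6·2 + 6·(-5) = -2 + 12 - 30 = -20
|d|² = 4 + 36 + 36 = 76,  |d| = √76 ≈ 8.717798
|e|² = 1 + 4 + 25 = 30,  |e| = √30 ≈ 5.477226
cos θ = -20 / (8.717798 · 5.477226) ≈ -0.41885
θ = arccos(-0.41885) ≈ 114.8°

114.8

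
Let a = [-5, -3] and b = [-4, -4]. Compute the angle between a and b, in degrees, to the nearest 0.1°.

14.0

a · b = (-5)·(-4) + (-3)·(-4) = 20 + 12 = 32
|a|² = 25 + 9 = 34,  |a| = √34 ≈ 5.830952
|b|² = 16 + 16 = 32,  |b| = √32 ≈ 5.656854
cos θ = 32 / (5.830952 · 5.656854) ≈ 0.97014
θ = arccos(0.97014) ≈ 14.0°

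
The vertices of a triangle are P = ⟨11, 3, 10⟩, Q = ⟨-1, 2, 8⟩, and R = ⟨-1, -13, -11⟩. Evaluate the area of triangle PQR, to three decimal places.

PQ = (-12, -1, -2),  PR = (-12, -16, -21)
i: (-1)·(-21) - (-2)·(-16) = 21 - 32 = -11
j: (-2)·(-12) - (-12)·(-21) = 24 - 252 = -228
k: (-12)·(-16) - (-1)·(-12) = 192 - 12 = 180
PQ × PR = (-11, -228, 180)
|PQ × PR| = √84505 ≈ 290.6974
area = ½ · 290.6974 ≈ 145.349

145.349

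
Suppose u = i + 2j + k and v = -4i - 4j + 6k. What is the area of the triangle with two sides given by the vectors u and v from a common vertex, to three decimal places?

9.644

i: 2·6 - 1·(-4) = 12 - (-4) = 16
j: 1·(-4) - 1·6 = -4 - 6 = -10
k: 1·(-4) - 2·(-4) = -4 - (-8) = 4
u × v = (16, -10, 4)
|u × v| = √(16² + (-10)² + 4²) = √372 ≈ 19.2873
area = ½ · 19.2873 ≈ 9.644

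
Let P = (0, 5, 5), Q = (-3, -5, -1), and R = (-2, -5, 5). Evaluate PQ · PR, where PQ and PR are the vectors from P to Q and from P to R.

PQ = Q − P = (-3, -10, -6)
PR = R − P = (-2, -10, 0)
PQ · PR = (-3)·(-2) + (-10)·(-10) + (-6)·0 = 6 + 100 + 0 = 106

106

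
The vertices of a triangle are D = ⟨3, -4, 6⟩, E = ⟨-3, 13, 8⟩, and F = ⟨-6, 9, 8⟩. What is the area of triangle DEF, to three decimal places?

DE = (-6, 17, 2),  DF = (-9, 13, 2)
i: 17·2 - 2·13 = 34 - 26 = 8
j: 2·(-9) - (-6)·2 = -18 - (-12) = -6
k: (-6)·13 - 17·(-9) = -78 - (-153) = 75
DE × DF = (8, -6, 75)
|DE × DF| = √5725 ≈ 75.6637
area = ½ · 75.6637 ≈ 37.832

37.832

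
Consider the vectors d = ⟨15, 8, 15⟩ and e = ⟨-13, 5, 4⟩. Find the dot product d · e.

d · e = 15·(-13) + 8·5 + 15·4 = -195 + 40 + 60 = -95

-95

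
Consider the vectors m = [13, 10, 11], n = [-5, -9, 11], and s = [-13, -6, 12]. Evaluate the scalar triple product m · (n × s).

n × s:
i: (-9)·12 - 11·(-6) = -108 - (-66) = -42
j: 11·(-13) - (-5)·12 = -143 - (-60) = -83
k: (-5)·(-6) - (-9)·(-13) = 30 - 117 = -87
n × s = (-42, -83, -87)
m · (n × s) = 13·(-42) + 10·(-83) + 11·(-87) = -546 - 830 - 957 = -2333

-2333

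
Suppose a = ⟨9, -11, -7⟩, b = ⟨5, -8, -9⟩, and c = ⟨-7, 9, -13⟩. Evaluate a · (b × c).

b × c:
i: (-8)·(-13) - (-9)·9 = 104 - (-81) = 185
j: (-9)·(-7) - 5·(-13) = 63 - (-65) = 128
k: 5·9 - (-8)·(-7) = 45 - 56 = -11
b × c = (185, 128, -11)
a · (b × c) = 9·185 + (-11)·128 + (-7)·(-11) = 1665 - 1408 + 77 = 334

334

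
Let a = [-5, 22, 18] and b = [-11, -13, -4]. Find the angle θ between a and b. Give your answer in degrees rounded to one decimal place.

126.9

a · b = (-5)·(-11) + 22·(-13) + 18·(-4) = 55 - 286 - 72 = -303
|a|² = 25 + 484 + 324 = 833,  |a| = √833 ≈ 28.861739
|b|² = 121 + 169 + 16 = 306,  |b| = √306 ≈ 17.492856
cos θ = -303 / (28.861739 · 17.492856) ≈ -0.60015
θ = arccos(-0.60015) ≈ 126.9°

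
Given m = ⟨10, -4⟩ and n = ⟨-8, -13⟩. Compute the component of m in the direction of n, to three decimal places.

m · n = 10·(-8) + (-4)·(-13) = -80 + 52 = -28
|n| = √(64 + 169) = √233 ≈ 15.2643
comp_n m = -28 / √233 ≈ -1.834

-1.834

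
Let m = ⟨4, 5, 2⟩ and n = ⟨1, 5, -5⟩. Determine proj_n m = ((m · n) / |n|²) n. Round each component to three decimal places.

m · n = 4·1 + 5·5 + 2·(-5) = 4 + 25 - 10 = 19
|n|² = 1 + 25 + 25 = 51
proj_n m = (19/51) · (1, 5, -5) ≈ (0.373, 1.863, -1.863)

(0.373, 1.863, -1.863)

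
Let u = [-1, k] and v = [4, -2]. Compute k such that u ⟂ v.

u · v = (-1)·4 + k·(-2) = -4 - 2k
Set equal to 0: -2k = 4, so k = -2.

-2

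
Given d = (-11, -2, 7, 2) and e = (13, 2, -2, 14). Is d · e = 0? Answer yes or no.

d · e = (-11)·13 + (-2)·2 + 7·(-2) + 2·14 = -143 - 4 - 14 + 28 = -133
Nonzero, so the vectors are not orthogonal.

no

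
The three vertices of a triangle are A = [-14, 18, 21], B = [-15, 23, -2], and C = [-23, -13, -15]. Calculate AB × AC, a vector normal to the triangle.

AB = (-1, 5, -23)
AC = (-9, -31, -36)
i: 5·(-36) - (-23)·(-31) = -180 - 713 = -893
j: (-23)·(-9) - (-1)·(-36) = 207 - 36 = 171
k: (-1)·(-31) - 5·(-9) = 31 - (-45) = 76
AB × AC = (-893, 171, 76)

(-893, 171, 76)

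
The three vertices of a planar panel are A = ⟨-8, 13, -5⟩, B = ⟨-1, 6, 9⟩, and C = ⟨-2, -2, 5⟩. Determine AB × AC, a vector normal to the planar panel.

AB = (7, -7, 14)
AC = (6, -15, 10)
i: (-7)·10 - 14·(-15) = -70 - (-210) = 140
j: 14·6 - 7·10 = 84 - 70 = 14
k: 7·(-15) - (-7)·6 = -105 - (-42) = -63
AB × AC = (140, 14, -63)

(140, 14, -63)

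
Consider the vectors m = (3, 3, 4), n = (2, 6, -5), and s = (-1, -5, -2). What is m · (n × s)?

n × s:
i: 6·(-2) - (-5)·(-5) = -12 - 25 = -37
j: (-5)·(-1) - 2·(-2) = 5 - (-4) = 9
k: 2·(-5) - 6·(-1) = -10 - (-6) = -4
n × s = (-37, 9, -4)
m · (n × s) = 3·(-37) + 3·9 + 4·(-4) = -111 + 27 - 16 = -100

-100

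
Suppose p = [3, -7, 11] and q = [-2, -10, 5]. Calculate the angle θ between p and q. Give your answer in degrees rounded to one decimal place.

38.5

p · q = 3·(-2) + (-7)·(-10) + 11·5 = -6 + 70 + 55 = 119
|p|² = 9 + 49 + 121 = 179,  |p| = √179 ≈ 13.379088
|q|² = 4 + 100 + 25 = 129,  |q| = √129 ≈ 11.357817
cos θ = 119 / (13.379088 · 11.357817) ≈ 0.78312
θ = arccos(0.78312) ≈ 38.5°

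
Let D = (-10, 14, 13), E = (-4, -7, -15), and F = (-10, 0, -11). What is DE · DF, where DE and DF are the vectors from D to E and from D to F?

966

DE = E − D = (6, -21, -28)
DF = F − D = (0, -14, -24)
DE · DF = 6·0 + (-21)·(-14) + (-28)·(-24) = 0 + 294 + 672 = 966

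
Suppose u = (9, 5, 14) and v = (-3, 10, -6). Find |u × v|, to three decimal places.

i: 5·(-6) - 14·10 = -30 - 140 = -170
j: 14·(-3) - 9·(-6) = -42 - (-54) = 12
k: 9·10 - 5·(-3) = 90 - (-15) = 105
u × v = (-170, 12, 105)
|u × v| = √((-170)² + 12² + 105²) = √40069 ≈ 200.1724

200.172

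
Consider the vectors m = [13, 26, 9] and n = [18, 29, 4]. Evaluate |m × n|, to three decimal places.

i: 26·4 - 9·29 = 104 - 261 = -157
j: 9·18 - 13·4 = 162 - 52 = 110
k: 13·29 - 26·18 = 377 - 468 = -91
m × n = (-157, 110, -91)
|m × n| = √((-157)² + 110² + (-91)²) = √45030 ≈ 212.2027

212.203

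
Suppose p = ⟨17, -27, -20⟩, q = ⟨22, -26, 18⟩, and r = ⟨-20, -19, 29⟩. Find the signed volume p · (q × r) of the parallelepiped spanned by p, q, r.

q × r:
i: (-26)·29 - 18·(-19) = -754 - (-342) = -412
j: 18·(-20) - 22·29 = -360 - 638 = -998
k: 22·(-19) - (-26)·(-20) = -418 - 520 = -938
q × r = (-412, -998, -938)
p · (q × r) = 17·(-412) + (-27)·(-998) + (-20)·(-938) = -7004 + 26946 + 18760 = 38702

38702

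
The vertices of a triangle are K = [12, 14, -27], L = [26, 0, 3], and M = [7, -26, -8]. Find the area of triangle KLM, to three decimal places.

KL = (14, -14, 30),  KM = (-5, -40, 19)
i: (-14)·19 - 30·(-40) = -266 - (-1200) = 934
j: 30·(-5) - 14·19 = -150 - 266 = -416
k: 14·(-40) - (-14)·(-5) = -560 - 70 = -630
KL × KM = (934, -416, -630)
|KL × KM| = √1442312 ≈ 1200.9629
area = ½ · 1200.9629 ≈ 600.481

600.481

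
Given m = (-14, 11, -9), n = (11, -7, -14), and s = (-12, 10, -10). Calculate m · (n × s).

n × s:
i: (-7)·(-10) - (-14)·10 = 70 - (-140) = 210
j: (-14)·(-12) - 11·(-10) = 168 - (-110) = 278
k: 11·10 - (-7)·(-12) = 110 - 84 = 26
n × s = (210, 278, 26)
m · (n × s) = (-14)·210 + 11·278 + (-9)·26 = -2940 + 3058 - 234 = -116

-116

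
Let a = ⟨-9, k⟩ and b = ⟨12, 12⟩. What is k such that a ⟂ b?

9

a · b = (-9)·12 + k·12 = -108 + 12k
Set equal to 0: 12k = 108, so k = 9.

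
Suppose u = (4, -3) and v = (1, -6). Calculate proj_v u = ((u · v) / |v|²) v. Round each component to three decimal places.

(0.595, -3.568)

u · v = 4·1 + (-3)·(-6) = 4 + 18 = 22
|v|² = 1 + 36 = 37
proj_v u = (22/37) · (1, -6) ≈ (0.595, -3.568)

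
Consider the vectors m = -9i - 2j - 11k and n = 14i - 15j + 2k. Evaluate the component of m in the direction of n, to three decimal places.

m · n = (-9)·14 + (-2)·(-15) + (-11)·2 = -126 + 30 - 22 = -118
|n| = √(196 + 225 + 4) = √425 ≈ 20.6155
comp_n m = -118 / √425 ≈ -5.724

-5.724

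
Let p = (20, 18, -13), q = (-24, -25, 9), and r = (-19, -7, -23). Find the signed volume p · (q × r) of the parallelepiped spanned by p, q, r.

3737

q × r:
i: (-25)·(-23) - 9·(-7) = 575 - (-63) = 638
j: 9·(-19) - (-24)·(-23) = -171 - 552 = -723
k: (-24)·(-7) - (-25)·(-19) = 168 - 475 = -307
q × r = (638, -723, -307)
p · (q × r) = 20·638 + 18·(-723) + (-13)·(-307) = 12760 - 13014 + 3991 = 3737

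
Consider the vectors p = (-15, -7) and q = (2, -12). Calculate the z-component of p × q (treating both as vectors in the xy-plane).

(-15)·(-12) - (-7)·2 = 180 - (-14) = 194

194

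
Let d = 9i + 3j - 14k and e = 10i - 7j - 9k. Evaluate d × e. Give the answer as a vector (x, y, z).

(-125, -59, -93)

i: 3·(-9) - (-14)·(-7) = -27 - 98 = -125
j: (-14)·10 - 9·(-9) = -140 - (-81) = -59
k: 9·(-7) - 3·10 = -63 - 30 = -93
d × e = (-125, -59, -93)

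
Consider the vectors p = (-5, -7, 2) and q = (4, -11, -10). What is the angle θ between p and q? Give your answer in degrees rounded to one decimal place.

74.2

p · q = (-5)·4 + (-7)·(-11) + 2·(-10) = -20 + 77 - 20 = 37
|p|² = 25 + 49 + 4 = 78,  |p| = √78 ≈ 8.831761
|q|² = 16 + 121 + 100 = 237,  |q| = √237 ≈ 15.394804
cos θ = 37 / (8.831761 · 15.394804) ≈ 0.27213
θ = arccos(0.27213) ≈ 74.2°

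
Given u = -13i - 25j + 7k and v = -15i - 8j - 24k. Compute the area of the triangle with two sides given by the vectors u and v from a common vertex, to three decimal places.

i: (-25)·(-24) - 7·(-8) = 600 - (-56) = 656
j: 7·(-15) - (-13)·(-24) = -105 - 312 = -417
k: (-13)·(-8) - (-25)·(-15) = 104 - 375 = -271
u × v = (656, -417, -271)
|u × v| = √(656² + (-417)² + (-271)²) = √677666 ≈ 823.2047
area = ½ · 823.2047 ≈ 411.602

411.602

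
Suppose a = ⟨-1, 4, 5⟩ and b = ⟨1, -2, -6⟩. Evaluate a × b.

i: 4·(-6) - 5·(-2) = -24 - (-10) = -14
j: 5·1 - (-1)·(-6) = 5 - 6 = -1
k: (-1)·(-2) - 4·1 = 2 - 4 = -2
a × b = (-14, -1, -2)

(-14, -1, -2)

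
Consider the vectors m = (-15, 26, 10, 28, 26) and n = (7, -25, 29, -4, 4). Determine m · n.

m · n = (-15)·7 + 26·(-25) + 10·29 + 28·(-4) + 26·4 = -105 - 650 + 290 - 112 + 104 = -473

-473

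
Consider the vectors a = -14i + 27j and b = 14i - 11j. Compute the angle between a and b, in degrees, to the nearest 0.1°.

a · b = (-14)·14 + 27·(-11) = -196 - 297 = -493
|a|² = 196 + 729 = 925,  |a| = √925 ≈ 30.413813
|b|² = 196 + 121 = 317,  |b| = √317 ≈ 17.804494
cos θ = -493 / (30.413813 · 17.804494) ≈ -0.91043
θ = arccos(-0.91043) ≈ 155.6°

155.6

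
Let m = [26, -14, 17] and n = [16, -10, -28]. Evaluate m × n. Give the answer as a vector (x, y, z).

(562, 1000, -36)

i: (-14)·(-28) - 17·(-10) = 392 - (-170) = 562
j: 17·16 - 26·(-28) = 272 - (-728) = 1000
k: 26·(-10) - (-14)·16 = -260 - (-224) = -36
m × n = (562, 1000, -36)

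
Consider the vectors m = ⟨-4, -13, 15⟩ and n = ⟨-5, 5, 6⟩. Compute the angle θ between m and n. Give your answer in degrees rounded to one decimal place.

76.1

m · n = (-4)·(-5) + (-13)·5 + 15·6 = 20 - 65 + 90 = 45
|m|² = 16 + 169 + 225 = 410,  |m| = √410 ≈ 20.248457
|n|² = 25 + 25 + 36 = 86,  |n| = √86 ≈ 9.273618
cos θ = 45 / (20.248457 · 9.273618) ≈ 0.23965
θ = arccos(0.23965) ≈ 76.1°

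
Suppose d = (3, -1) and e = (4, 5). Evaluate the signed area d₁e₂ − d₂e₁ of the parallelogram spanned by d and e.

3·5 - (-1)·4 = 15 - (-4) = 19

19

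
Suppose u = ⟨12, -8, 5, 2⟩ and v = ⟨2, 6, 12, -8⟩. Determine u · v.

u · v = 12·2 + (-8)·6 + 5·12 + 2·(-8) = 24 - 48 + 60 - 16 = 20

20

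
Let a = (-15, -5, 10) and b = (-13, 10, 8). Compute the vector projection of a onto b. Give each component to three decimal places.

(-8.784, 6.757, 5.405)

a · b = (-15)·(-13) + (-5)·10 + 10·8 = 195 - 50 + 80 = 225
|b|² = 169 + 100 + 64 = 333
proj_b a = (225/333) · (-13, 10, 8) ≈ (-8.784, 6.757, 5.405)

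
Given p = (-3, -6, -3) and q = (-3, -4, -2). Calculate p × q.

i: (-6)·(-2) - (-3)·(-4) = 12 - 12 = 0
j: (-3)·(-3) - (-3)·(-2) = 9 - 6 = 3
k: (-3)·(-4) - (-6)·(-3) = 12 - 18 = -6
p × q = (0, 3, -6)

(0, 3, -6)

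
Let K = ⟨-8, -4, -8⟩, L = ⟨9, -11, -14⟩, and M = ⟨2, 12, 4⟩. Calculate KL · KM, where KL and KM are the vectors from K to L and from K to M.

-14

KL = L − K = (17, -7, -6)
KM = M − K = (10, 16, 12)
KL · KM = 17·10 + (-7)·16 + (-6)·12 = 170 - 112 - 72 = -14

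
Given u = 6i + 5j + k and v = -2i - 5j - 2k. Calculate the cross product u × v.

i: 5·(-2) - 1·(-5) = -10 - (-5) = -5
j: 1·(-2) - 6·(-2) = -2 - (-12) = 10
k: 6·(-5) - 5·(-2) = -30 - (-10) = -20
u × v = (-5, 10, -20)

(-5, 10, -20)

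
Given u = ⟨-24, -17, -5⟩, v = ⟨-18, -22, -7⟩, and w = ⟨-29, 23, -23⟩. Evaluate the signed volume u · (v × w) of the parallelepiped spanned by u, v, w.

v × w:
i: (-22)·(-23) - (-7)·23 = 506 - (-161) = 667
j: (-7)·(-29) - (-18)·(-23) = 203 - 414 = -211
k: (-18)·23 - (-22)·(-29) = -414 - 638 = -1052
v × w = (667, -211, -1052)
u · (v × w) = (-24)·667 + (-17)·(-211) + (-5)·(-1052) = -16008 + 3587 + 5260 = -7161

-7161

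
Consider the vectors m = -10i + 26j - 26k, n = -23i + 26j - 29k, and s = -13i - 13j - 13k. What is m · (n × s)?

-7384

n × s:
i: 26·(-13) - (-29)·(-13) = -338 - 377 = -715
j: (-29)·(-13) - (-23)·(-13) = 377 - 299 = 78
k: (-23)·(-13) - 26·(-13) = 299 - (-338) = 637
n × s = (-715, 78, 637)
m · (n × s) = (-10)·(-715) + 26·78 + (-26)·637 = 7150 + 2028 - 16562 = -7384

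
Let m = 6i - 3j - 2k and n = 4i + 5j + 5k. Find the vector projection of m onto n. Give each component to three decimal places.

(-0.061, -0.076, -0.076)

m · n = 6·4 + (-3)·5 + (-2)·5 = 24 - 15 - 10 = -1
|n|² = 16 + 25 + 25 = 66
proj_n m = (-1/66) · (4, 5, 5) ≈ (-0.061, -0.076, -0.076)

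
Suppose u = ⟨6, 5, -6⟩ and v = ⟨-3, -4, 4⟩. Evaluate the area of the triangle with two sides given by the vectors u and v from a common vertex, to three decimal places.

5.766

i: 5·4 - (-6)·(-4) = 20 - 24 = -4
j: (-6)·(-3) - 6·4 = 18 - 24 = -6
k: 6·(-4) - 5·(-3) = -24 - (-15) = -9
u × v = (-4, -6, -9)
|u × v| = √((-4)² + (-6)² + (-9)²) = √133 ≈ 11.5326
area = ½ · 11.5326 ≈ 5.766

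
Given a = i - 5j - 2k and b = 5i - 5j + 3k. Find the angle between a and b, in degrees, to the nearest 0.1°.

55.2

a · b = 1·5 + (-5)·(-5) + (-2)·3 = 5 + 25 - 6 = 24
|a|² = 1 + 25 + 4 = 30,  |a| = √30 ≈ 5.477226
|b|² = 25 + 25 + 9 = 59,  |b| = √59 ≈ 7.681146
cos θ = 24 / (5.477226 · 7.681146) ≈ 0.57046
θ = arccos(0.57046) ≈ 55.2°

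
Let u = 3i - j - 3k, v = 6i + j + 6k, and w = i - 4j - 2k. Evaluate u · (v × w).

v × w:
i: 1·(-2) - 6·(-4) = -2 - (-24) = 22
j: 6·1 - 6·(-2) = 6 - (-12) = 18
k: 6·(-4) - 1·1 = -24 - 1 = -25
v × w = (22, 18, -25)
u · (v × w) = 3·22 + (-1)·18 + (-3)·(-25) = 66 - 18 + 75 = 123

123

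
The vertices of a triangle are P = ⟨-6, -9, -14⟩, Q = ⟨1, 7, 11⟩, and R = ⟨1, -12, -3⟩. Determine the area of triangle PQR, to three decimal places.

150.245

PQ = (7, 16, 25),  PR = (7, -3, 11)
i: 16·11 - 25·(-3) = 176 - (-75) = 251
j: 25·7 - 7·11 = 175 - 77 = 98
k: 7·(-3) - 16·7 = -21 - 112 = -133
PQ × PR = (251, 98, -133)
|PQ × PR| = √90294 ≈ 300.4896
area = ½ · 300.4896 ≈ 150.245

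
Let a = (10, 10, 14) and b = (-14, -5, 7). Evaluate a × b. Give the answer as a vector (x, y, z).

(140, -266, 90)

i: 10·7 - 14·(-5) = 70 - (-70) = 140
j: 14·(-14) - 10·7 = -196 - 70 = -266
k: 10·(-5) - 10·(-14) = -50 - (-140) = 90
a × b = (140, -266, 90)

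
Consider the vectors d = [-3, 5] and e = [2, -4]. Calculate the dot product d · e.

d · e = (-3)·2 + 5·(-4) = -6 - 20 = -26

-26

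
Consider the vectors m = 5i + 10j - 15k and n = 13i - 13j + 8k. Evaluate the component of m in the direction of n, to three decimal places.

-9.227

m · n = 5·13 + 10·(-13) + (-15)·8 = 65 - 130 - 120 = -185
|n| = √(169 + 169 + 64) = √402 ≈ 20.0499
comp_n m = -185 / √402 ≈ -9.227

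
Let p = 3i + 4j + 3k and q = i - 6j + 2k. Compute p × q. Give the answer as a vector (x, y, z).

i: 4·2 - 3·(-6) = 8 - (-18) = 26
j: 3·1 - 3·2 = 3 - 6 = -3
k: 3·(-6) - 4·1 = -18 - 4 = -22
p × q = (26, -3, -22)

(26, -3, -22)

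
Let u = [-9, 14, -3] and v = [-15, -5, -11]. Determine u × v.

(-169, -54, 255)

i: 14·(-11) - (-3)·(-5) = -154 - 15 = -169
j: (-3)·(-15) - (-9)·(-11) = 45 - 99 = -54
k: (-9)·(-5) - 14·(-15) = 45 - (-210) = 255
u × v = (-169, -54, 255)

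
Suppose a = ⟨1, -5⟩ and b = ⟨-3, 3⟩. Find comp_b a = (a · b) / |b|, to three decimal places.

a · b = 1·(-3) + (-5)·3 = -3 - 15 = -18
|b| = √(9 + 9) = √18 ≈ 4.2426
comp_b a = -18 / √18 ≈ -4.243

-4.243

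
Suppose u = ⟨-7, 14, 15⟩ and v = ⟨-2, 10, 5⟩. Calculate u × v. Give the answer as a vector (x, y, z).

(-80, 5, -42)

i: 14·5 - 15·10 = 70 - 150 = -80
j: 15·(-2) - (-7)·5 = -30 - (-35) = 5
k: (-7)·10 - 14·(-2) = -70 - (-28) = -42
u × v = (-80, 5, -42)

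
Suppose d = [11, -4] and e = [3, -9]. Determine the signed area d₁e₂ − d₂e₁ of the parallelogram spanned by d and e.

11·(-9) - (-4)·3 = -99 - (-12) = -87

-87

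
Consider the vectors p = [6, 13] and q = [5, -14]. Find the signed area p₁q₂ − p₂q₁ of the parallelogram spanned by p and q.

6·(-14) - 13·5 = -84 - 65 = -149

-149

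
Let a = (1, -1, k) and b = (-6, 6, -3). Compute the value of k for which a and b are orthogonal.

-4

a · b = 1·(-6) + (-1)·6 + k·(-3) = -12 - 3k
Set equal to 0: -3k = 12, so k = -4.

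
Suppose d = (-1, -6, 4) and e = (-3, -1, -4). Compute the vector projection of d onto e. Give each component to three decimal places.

(0.808, 0.269, 1.077)

d · e = (-1)·(-3) + (-6)·(-1) + 4·(-4) = 3 + 6 - 16 = -7
|e|² = 9 + 1 + 16 = 26
proj_e d = (-7/26) · (-3, -1, -4) ≈ (0.808, 0.269, 1.077)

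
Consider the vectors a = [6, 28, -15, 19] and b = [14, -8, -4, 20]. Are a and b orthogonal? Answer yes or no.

a · b = 6·14 + 28·(-8) + (-15)·(-4) + 19·20 = 84 - 224 + 60 + 380 = 300
Nonzero, so the vectors are not orthogonal.

no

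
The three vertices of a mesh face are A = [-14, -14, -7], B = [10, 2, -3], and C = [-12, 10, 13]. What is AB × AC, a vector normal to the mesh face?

(224, -472, 544)

AB = (24, 16, 4)
AC = (2, 24, 20)
i: 16·20 - 4·24 = 320 - 96 = 224
j: 4·2 - 24·20 = 8 - 480 = -472
k: 24·24 - 16·2 = 576 - 32 = 544
AB × AC = (224, -472, 544)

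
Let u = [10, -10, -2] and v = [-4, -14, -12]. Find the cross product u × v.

(92, 128, -180)

i: (-10)·(-12) - (-2)·(-14) = 120 - 28 = 92
j: (-2)·(-4) - 10·(-12) = 8 - (-120) = 128
k: 10·(-14) - (-10)·(-4) = -140 - 40 = -180
u × v = (92, 128, -180)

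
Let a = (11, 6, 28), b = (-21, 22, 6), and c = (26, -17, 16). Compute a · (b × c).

1926

b × c:
i: 22·16 - 6·(-17) = 352 - (-102) = 454
j: 6·26 - (-21)·16 = 156 - (-336) = 492
k: (-21)·(-17) - 22·26 = 357 - 572 = -215
b × c = (454, 492, -215)
a · (b × c) = 11·454 + 6·492 + 28·(-215) = 4994 + 2952 - 6020 = 1926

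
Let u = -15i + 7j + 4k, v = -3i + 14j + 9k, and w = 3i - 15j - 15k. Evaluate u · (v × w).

v × w:
i: 14·(-15) - 9·(-15) = -210 - (-135) = -75
j: 9·3 - (-3)·(-15) = 27 - 45 = -18
k: (-3)·(-15) - 14·3 = 45 - 42 = 3
v × w = (-75, -18, 3)
u · (v × w) = (-15)·(-75) + 7·(-18) + 4·3 = 1125 - 126 + 12 = 1011

1011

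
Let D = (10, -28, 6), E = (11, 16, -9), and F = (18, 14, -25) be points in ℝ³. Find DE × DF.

(-734, -89, -310)

DE = (1, 44, -15)
DF = (8, 42, -31)
i: 44·(-31) - (-15)·42 = -1364 - (-630) = -734
j: (-15)·8 - 1·(-31) = -120 - (-31) = -89
k: 1·42 - 44·8 = 42 - 352 = -310
DE × DF = (-734, -89, -310)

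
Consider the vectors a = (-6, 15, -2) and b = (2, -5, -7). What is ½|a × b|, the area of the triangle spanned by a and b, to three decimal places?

61.929

i: 15·(-7) - (-2)·(-5) = -105 - 10 = -115
j: (-2)·2 - (-6)·(-7) = -4 - 42 = -46
k: (-6)·(-5) - 15·2 = 30 - 30 = 0
a × b = (-115, -46, 0)
|a × b| = √((-115)² + (-46)² + 0²) = √15341 ≈ 123.8588
area = ½ · 123.8588 ≈ 61.929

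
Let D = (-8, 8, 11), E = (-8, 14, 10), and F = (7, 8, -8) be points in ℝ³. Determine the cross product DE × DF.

DE = (0, 6, -1)
DF = (15, 0, -19)
i: 6·(-19) - (-1)·0 = -114 - 0 = -114
j: (-1)·15 - 0·(-19) = -15 - 0 = -15
k: 0·0 - 6·15 = 0 - 90 = -90
DE × DF = (-114, -15, -90)

(-114, -15, -90)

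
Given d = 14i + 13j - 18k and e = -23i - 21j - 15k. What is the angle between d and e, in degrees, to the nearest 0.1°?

d · e = 14·(-23) + 13·(-21) + (-18)·(-15) = -322 - 273 + 270 = -325
|d|² = 196 + 169 + 324 = 689,  |d| = √689 ≈ 26.248809
|e|² = 529 + 441 + 225 = 1195,  |e| = √1195 ≈ 34.568772
cos θ = -325 / (26.248809 · 34.568772) ≈ -0.35817
θ = arccos(-0.35817) ≈ 111.0°

111.0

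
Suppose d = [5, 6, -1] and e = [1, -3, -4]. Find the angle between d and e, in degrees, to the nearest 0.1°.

103.0

d · e = 5·1 + 6·(-3) + (-1)·(-4) = 5 - 18 + 4 = -9
|d|² = 25 + 36 + 1 = 62,  |d| = √62 ≈ 7.874008
|e|² = 1 + 9 + 16 = 26,  |e| = √26 ≈ 5.099020
cos θ = -9 / (7.874008 · 5.099020) ≈ -0.22416
θ = arccos(-0.22416) ≈ 103.0°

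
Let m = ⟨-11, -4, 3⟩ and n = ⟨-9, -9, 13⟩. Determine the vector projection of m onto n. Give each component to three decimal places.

(-4.731, -4.731, 6.834)

m · n = (-11)·(-9) + (-4)·(-9) + 3·13 = 99 + 36 + 39 = 174
|n|² = 81 + 81 + 169 = 331
proj_n m = (174/331) · (-9, -9, 13) ≈ (-4.731, -4.731, 6.834)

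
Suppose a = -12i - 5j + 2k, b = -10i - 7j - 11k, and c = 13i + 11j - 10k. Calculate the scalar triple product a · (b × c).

b × c:
i: (-7)·(-10) - (-11)·11 = 70 - (-121) = 191
j: (-11)·13 - (-10)·(-10) = -143 - 100 = -243
k: (-10)·11 - (-7)·13 = -110 - (-91) = -19
b × c = (191, -243, -19)
a · (b × c) = (-12)·191 + (-5)·(-243) + 2·(-19) = -2292 + 1215 - 38 = -1115

-1115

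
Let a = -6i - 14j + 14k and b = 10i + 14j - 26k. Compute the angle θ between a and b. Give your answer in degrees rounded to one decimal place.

a · b = (-6)·10 + (-14)·14 + 14·(-26) = -60 - 196 - 364 = -620
|a|² = 36 + 196 + 196 = 428,  |a| = √428 ≈ 20.688161
|b|² = 100 + 196 + 676 = 972,  |b| = √972 ≈ 31.176915
cos θ = -620 / (20.688161 · 31.176915) ≈ -0.96125
θ = arccos(-0.96125) ≈ 164.0°

164.0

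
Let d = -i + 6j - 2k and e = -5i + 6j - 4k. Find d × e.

i: 6·(-4) - (-2)·6 = -24 - (-12) = -12
j: (-2)·(-5) - (-1)·(-4) = 10 - 4 = 6
k: (-1)·6 - 6·(-5) = -6 - (-30) = 24
d × e = (-12, 6, 24)

(-12, 6, 24)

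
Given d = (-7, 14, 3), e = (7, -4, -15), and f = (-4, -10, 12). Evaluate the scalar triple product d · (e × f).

792

e × f:
i: (-4)·12 - (-15)·(-10) = -48 - 150 = -198
j: (-15)·(-4) - 7·12 = 60 - 84 = -24
k: 7·(-10) - (-4)·(-4) = -70 - 16 = -86
e × f = (-198, -24, -86)
d · (e × f) = (-7)·(-198) + 14·(-24) + 3·(-86) = 1386 - 336 - 258 = 792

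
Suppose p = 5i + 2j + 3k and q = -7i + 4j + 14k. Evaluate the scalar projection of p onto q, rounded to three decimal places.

p · q = 5·(-7) + 2·4 + 3·14 = -35 + 8 + 42 = 15
|q| = √(49 + 16 + 196) = √261 ≈ 16.1555
comp_q p = 15 / √261 ≈ 0.928

0.928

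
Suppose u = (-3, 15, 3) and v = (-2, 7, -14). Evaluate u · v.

69

u · v = (-3)·(-2) + 15·7 + 3·(-14) = 6 + 105 - 42 = 69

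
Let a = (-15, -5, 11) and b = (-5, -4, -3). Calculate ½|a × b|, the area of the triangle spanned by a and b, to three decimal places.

i: (-5)·(-3) - 11·(-4) = 15 - (-44) = 59
j: 11·(-5) - (-15)·(-3) = -55 - 45 = -100
k: (-15)·(-4) - (-5)·(-5) = 60 - 25 = 35
a × b = (59, -100, 35)
|a × b| = √(59² + (-100)² + 35²) = √14706 ≈ 121.2683
area = ½ · 121.2683 ≈ 60.634

60.634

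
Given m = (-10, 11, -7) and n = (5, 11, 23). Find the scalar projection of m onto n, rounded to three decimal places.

-3.464

m · n = (-10)·5 + 11·11 + (-7)·23 = -50 + 121 - 161 = -90
|n| = √(25 + 121 + 529) = √675 ≈ 25.9808
comp_n m = -90 / √675 ≈ -3.464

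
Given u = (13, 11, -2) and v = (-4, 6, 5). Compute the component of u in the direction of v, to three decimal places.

u · v = 13·(-4) + 11·6 + (-2)·5 = -52 + 66 - 10 = 4
|v| = √(16 + 36 + 25) = √77 ≈ 8.7750
comp_v u = 4 / √77 ≈ 0.456

0.456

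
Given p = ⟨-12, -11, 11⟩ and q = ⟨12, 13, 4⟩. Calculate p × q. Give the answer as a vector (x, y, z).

i: (-11)·4 - 11·13 = -44 - 143 = -187
j: 11·12 - (-12)·4 = 132 - (-48) = 180
k: (-12)·13 - (-11)·12 = -156 - (-132) = -24
p × q = (-187, 180, -24)

(-187, 180, -24)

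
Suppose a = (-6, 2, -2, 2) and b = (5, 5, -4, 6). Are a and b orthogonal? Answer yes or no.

a · b = (-6)·5 + 2·5 + (-2)·(-4) + 2·6 = -30 + 10 + 8 + 12 = 0
Zero, so the vectors are orthogonal.

yes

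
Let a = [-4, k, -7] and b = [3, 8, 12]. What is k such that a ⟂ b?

a · b = (-4)·3 + k·8 + (-7)·12 = -96 + 8k
Set equal to 0: 8k = 96, so k = 12.

12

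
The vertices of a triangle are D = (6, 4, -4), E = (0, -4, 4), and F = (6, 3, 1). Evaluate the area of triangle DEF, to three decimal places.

DE = (-6, -8, 8),  DF = (0, -1, 5)
i: (-8)·5 - 8·(-1) = -40 - (-8) = -32
j: 8·0 - (-6)·5 = 0 - (-30) = 30
k: (-6)·(-1) - (-8)·0 = 6 - 0 = 6
DE × DF = (-32, 30, 6)
|DE × DF| = √1960 ≈ 44.2719
area = ½ · 44.2719 ≈ 22.136

22.136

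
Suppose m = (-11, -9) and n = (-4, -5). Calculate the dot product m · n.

89

m · n = (-11)·(-4) + (-9)·(-5) = 44 + 45 = 89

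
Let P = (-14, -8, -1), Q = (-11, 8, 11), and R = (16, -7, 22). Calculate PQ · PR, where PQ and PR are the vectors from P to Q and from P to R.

382

PQ = Q − P = (3, 16, 12)
PR = R − P = (30, 1, 23)
PQ · PR = 3·30 + 16·1 + 12·23 = 90 + 16 + 276 = 382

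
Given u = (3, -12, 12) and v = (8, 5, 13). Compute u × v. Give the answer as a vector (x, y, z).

(-216, 57, 111)

i: (-12)·13 - 12·5 = -156 - 60 = -216
j: 12·8 - 3·13 = 96 - 39 = 57
k: 3·5 - (-12)·8 = 15 - (-96) = 111
u × v = (-216, 57, 111)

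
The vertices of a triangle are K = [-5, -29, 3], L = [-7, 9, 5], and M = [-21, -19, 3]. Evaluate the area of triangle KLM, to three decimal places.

KL = (-2, 38, 2),  KM = (-16, 10, 0)
i: 38·0 - 2·10 = 0 - 20 = -20
j: 2·(-16) - (-2)·0 = -32 - 0 = -32
k: (-2)·10 - 38·(-16) = -20 - (-608) = 588
KL × KM = (-20, -32, 588)
|KL × KM| = √347168 ≈ 589.2096
area = ½ · 589.2096 ≈ 294.605

294.605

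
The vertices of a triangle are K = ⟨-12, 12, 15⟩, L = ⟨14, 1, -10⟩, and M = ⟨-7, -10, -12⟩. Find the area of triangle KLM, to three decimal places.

KL = (26, -11, -25),  KM = (5, -22, -27)
i: (-11)·(-27) - (-25)·(-22) = 297 - 550 = -253
j: (-25)·5 - 26·(-27) = -125 - (-702) = 577
k: 26·(-22) - (-11)·5 = -572 - (-55) = -517
KL × KM = (-253, 577, -517)
|KL × KM| = √664227 ≈ 815.0012
area = ½ · 815.0012 ≈ 407.501

407.501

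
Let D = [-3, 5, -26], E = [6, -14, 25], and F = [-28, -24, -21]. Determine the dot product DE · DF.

581

DE = E − D = (9, -19, 51)
DF = F − D = (-25, -29, 5)
DE · DF = 9·(-25) + (-19)·(-29) + 51·5 = -225 + 551 + 255 = 581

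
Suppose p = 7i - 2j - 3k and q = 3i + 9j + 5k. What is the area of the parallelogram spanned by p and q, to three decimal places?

83.582

i: (-2)·5 - (-3)·9 = -10 - (-27) = 17
j: (-3)·3 - 7·5 = -9 - 35 = -44
k: 7·9 - (-2)·3 = 63 - (-6) = 69
p × q = (17, -44, 69)
|p × q| = √(17² + (-44)² + 69²) = √6986 ≈ 83.5823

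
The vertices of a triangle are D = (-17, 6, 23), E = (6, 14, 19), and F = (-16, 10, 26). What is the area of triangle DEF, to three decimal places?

DE = (23, 8, -4),  DF = (1, 4, 3)
i: 8·3 - (-4)·4 = 24 - (-16) = 40
j: (-4)·1 - 23·3 = -4 - 69 = -73
k: 23·4 - 8·1 = 92 - 8 = 84
DE × DF = (40, -73, 84)
|DE × DF| = √13985 ≈ 118.2582
area = ½ · 118.2582 ≈ 59.129

59.129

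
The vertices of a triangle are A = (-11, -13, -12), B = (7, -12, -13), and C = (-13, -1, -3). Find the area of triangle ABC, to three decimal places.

135.614

AB = (18, 1, -1),  AC = (-2, 12, 9)
i: 1·9 - (-1)·12 = 9 - (-12) = 21
j: (-1)·(-2) - 18·9 = 2 - 162 = -160
k: 18·12 - 1·(-2) = 216 - (-2) = 218
AB × AC = (21, -160, 218)
|AB × AC| = √73565 ≈ 271.2287
area = ½ · 271.2287 ≈ 135.614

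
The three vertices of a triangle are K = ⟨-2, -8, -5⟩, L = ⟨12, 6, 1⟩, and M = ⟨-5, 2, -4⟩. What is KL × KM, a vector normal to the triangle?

(-46, -32, 182)

KL = (14, 14, 6)
KM = (-3, 10, 1)
i: 14·1 - 6·10 = 14 - 60 = -46
j: 6·(-3) - 14·1 = -18 - 14 = -32
k: 14·10 - 14·(-3) = 140 - (-42) = 182
KL × KM = (-46, -32, 182)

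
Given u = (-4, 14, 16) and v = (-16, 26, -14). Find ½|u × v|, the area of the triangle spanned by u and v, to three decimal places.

348.672

i: 14·(-14) - 16·26 = -196 - 416 = -612
j: 16·(-16) - (-4)·(-14) = -256 - 56 = -312
k: (-4)·26 - 14·(-16) = -104 - (-224) = 120
u × v = (-612, -312, 120)
|u × v| = √((-612)² + (-312)² + 120²) = √486288 ≈ 697.3435
area = ½ · 697.3435 ≈ 348.672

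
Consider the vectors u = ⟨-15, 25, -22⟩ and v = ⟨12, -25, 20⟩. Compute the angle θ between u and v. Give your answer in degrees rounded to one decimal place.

175.5

u · v = (-15)·12 + 25·(-25) + (-22)·20 = -180 - 625 - 440 = -1245
|u|² = 225 + 625 + 484 = 1334,  |u| = √1334 ≈ 36.523965
|v|² = 144 + 625 + 400 = 1169,  |v| = √1169 ≈ 34.190642
cos θ = -1245 / (36.523965 · 34.190642) ≈ -0.99697
θ = arccos(-0.99697) ≈ 175.5°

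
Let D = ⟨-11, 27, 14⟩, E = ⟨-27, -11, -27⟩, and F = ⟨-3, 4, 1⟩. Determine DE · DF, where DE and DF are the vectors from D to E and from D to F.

1279

DE = E − D = (-16, -38, -41)
DF = F − D = (8, -23, -13)
DE · DF = (-16)·8 + (-38)·(-23) + (-41)·(-13) = -128 + 874 + 533 = 1279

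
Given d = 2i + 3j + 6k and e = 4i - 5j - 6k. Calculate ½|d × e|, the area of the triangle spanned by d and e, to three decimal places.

21.932

i: 3·(-6) - 6·(-5) = -18 - (-30) = 12
j: 6·4 - 2·(-6) = 24 - (-12) = 36
k: 2·(-5) - 3·4 = -10 - 12 = -22
d × e = (12, 36, -22)
|d × e| = √(12² + 36² + (-22)²) = √1924 ≈ 43.8634
area = ½ · 43.8634 ≈ 21.932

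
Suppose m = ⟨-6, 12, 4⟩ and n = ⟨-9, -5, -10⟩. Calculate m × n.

i: 12·(-10) - 4·(-5) = -120 - (-20) = -100
j: 4·(-9) - (-6)·(-10) = -36 - 60 = -96
k: (-6)·(-5) - 12·(-9) = 30 - (-108) = 138
m × n = (-100, -96, 138)

(-100, -96, 138)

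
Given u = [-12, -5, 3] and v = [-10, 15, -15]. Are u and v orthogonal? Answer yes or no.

yes

u · v = (-12)·(-10) + (-5)·15 + 3·(-15) = 120 - 75 - 45 = 0
Zero, so the vectors are orthogonal.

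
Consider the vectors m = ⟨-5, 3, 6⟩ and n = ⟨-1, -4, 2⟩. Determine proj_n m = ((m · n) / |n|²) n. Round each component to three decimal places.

(-0.238, -0.952, 0.476)

m · n = (-5)·(-1) + 3·(-4) + 6·2 = 5 - 12 + 12 = 5
|n|² = 1 + 16 + 4 = 21
proj_n m = (5/21) · (-1, -4, 2) ≈ (-0.238, -0.952, 0.476)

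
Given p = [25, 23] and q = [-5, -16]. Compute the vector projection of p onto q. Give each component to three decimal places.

(8.772, 28.071)

p · q = 25·(-5) + 23·(-16) = -125 - 368 = -493
|q|² = 25 + 256 = 281
proj_q p = (-493/281) · (-5, -16) ≈ (8.772, 28.071)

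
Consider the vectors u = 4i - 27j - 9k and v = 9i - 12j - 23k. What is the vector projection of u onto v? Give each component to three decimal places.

(6.768, -9.024, -17.296)

u · v = 4·9 + (-27)·(-12) + (-9)·(-23) = 36 + 324 + 207 = 567
|v|² = 81 + 144 + 529 = 754
proj_v u = (567/754) · (9, -12, -23) ≈ (6.768, -9.024, -17.296)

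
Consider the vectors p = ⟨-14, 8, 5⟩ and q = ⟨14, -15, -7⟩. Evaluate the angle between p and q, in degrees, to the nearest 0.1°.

p · q = (-14)·14 + 8·(-15) + 5·(-7) = -196 - 120 - 35 = -351
|p|² = 196 + 64 + 25 = 285,  |p| = √285 ≈ 16.881943
|q|² = 196 + 225 + 49 = 470,  |q| = √470 ≈ 21.679483
cos θ = -351 / (16.881943 · 21.679483) ≈ -0.95904
θ = arccos(-0.95904) ≈ 163.5°

163.5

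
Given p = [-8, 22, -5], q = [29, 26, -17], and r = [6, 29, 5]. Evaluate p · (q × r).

-13843

q × r:
i: 26·5 - (-17)·29 = 130 - (-493) = 623
j: (-17)·6 - 29·5 = -102 - 145 = -247
k: 29·29 - 26·6 = 841 - 156 = 685
q × r = (623, -247, 685)
p · (q × r) = (-8)·623 + 22·(-247) + (-5)·685 = -4984 - 5434 - 3425 = -13843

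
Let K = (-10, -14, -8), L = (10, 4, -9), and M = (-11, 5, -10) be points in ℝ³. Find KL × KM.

(-17, 41, 398)

KL = (20, 18, -1)
KM = (-1, 19, -2)
i: 18·(-2) - (-1)·19 = -36 - (-19) = -17
j: (-1)·(-1) - 20·(-2) = 1 - (-40) = 41
k: 20·19 - 18·(-1) = 380 - (-18) = 398
KL × KM = (-17, 41, 398)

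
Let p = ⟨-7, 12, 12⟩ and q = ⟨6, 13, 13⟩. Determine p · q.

270

p · q = (-7)·6 + 12·13 + 12·13 = -42 + 156 + 156 = 270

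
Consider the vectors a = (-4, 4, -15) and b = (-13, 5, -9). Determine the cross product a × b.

i: 4·(-9) - (-15)·5 = -36 - (-75) = 39
j: (-15)·(-13) - (-4)·(-9) = 195 - 36 = 159
k: (-4)·5 - 4·(-13) = -20 - (-52) = 32
a × b = (39, 159, 32)

(39, 159, 32)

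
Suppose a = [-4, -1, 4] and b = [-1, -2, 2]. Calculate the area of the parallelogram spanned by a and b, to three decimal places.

10.050

i: (-1)·2 - 4·(-2) = -2 - (-8) = 6
j: 4·(-1) - (-4)·2 = -4 - (-8) = 4
k: (-4)·(-2) - (-1)·(-1) = 8 - 1 = 7
a × b = (6, 4, 7)
|a × b| = √(6² + 4² + 7²) = √101 ≈ 10.0499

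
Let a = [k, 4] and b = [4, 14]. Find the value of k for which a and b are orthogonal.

-14

a · b = k·4 + 4·14 = 56 + 4k
Set equal to 0: 4k = -56, so k = -14.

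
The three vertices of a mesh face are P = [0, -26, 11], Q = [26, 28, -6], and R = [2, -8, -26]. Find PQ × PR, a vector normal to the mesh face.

(-1692, 928, 360)

PQ = (26, 54, -17)
PR = (2, 18, -37)
i: 54·(-37) - (-17)·18 = -1998 - (-306) = -1692
j: (-17)·2 - 26·(-37) = -34 - (-962) = 928
k: 26·18 - 54·2 = 468 - 108 = 360
PQ × PR = (-1692, 928, 360)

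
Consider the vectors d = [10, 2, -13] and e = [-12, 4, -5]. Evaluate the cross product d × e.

(42, 206, 64)

i: 2·(-5) - (-13)·4 = -10 - (-52) = 42
j: (-13)·(-12) - 10·(-5) = 156 - (-50) = 206
k: 10·4 - 2·(-12) = 40 - (-24) = 64
d × e = (42, 206, 64)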